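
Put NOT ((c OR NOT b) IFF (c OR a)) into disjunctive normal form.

(NOT b AND NOT c AND NOT a) OR (a AND NOT c AND b)

NOT ((c OR NOT b) IFF (c OR a))
≡ NOT (((c OR NOT b) IMPLIES (c OR a)) AND ((c OR a) IMPLIES (c OR NOT b)))   [eliminate IFF]
≡ NOT ((NOT (c OR NOT b) OR c OR a) AND ((c OR a) IMPLIES (c OR NOT b)))   [eliminate IMPLIES]
≡ NOT ((NOT (c OR NOT b) OR c OR a) AND (NOT (c OR a) OR c OR NOT b))   [eliminate IMPLIES]
≡ NOT (NOT (c OR NOT b) OR c OR a) OR NOT (NOT (c OR a) OR c OR NOT b)   [De Morgan]
≡ (NOT NOT (c OR NOT b) AND NOT c AND NOT a) OR NOT (NOT (c OR a) OR c OR NOT b)   [De Morgan]
≡ ((c OR NOT b) AND NOT c AND NOT a) OR NOT (NOT (c OR a) OR c OR NOT b)   [double negation]
≡ ((c OR NOT b) AND NOT c AND NOT a) OR (NOT NOT (c OR a) AND NOT c AND NOT NOT b)   [De Morgan]
≡ ((c OR NOT b) AND NOT c AND NOT a) OR ((c OR a) AND NOT c AND NOT NOT b)   [double negation]
≡ ((c OR NOT b) AND NOT c AND NOT a) OR ((c OR a) AND NOT c AND b)   [double negation]
≡ (c AND NOT c AND NOT a) OR (NOT b AND NOT c AND NOT a) OR (c AND NOT c AND b) OR (a AND NOT c AND b)   [distribute AND over OR]
≡ (NOT b AND NOT c AND NOT a) OR (a AND NOT c AND b)   [simplify]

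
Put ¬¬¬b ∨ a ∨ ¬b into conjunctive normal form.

¬b ∨ a

¬¬¬b ∨ a ∨ ¬b
⇔ ¬b ∨ a ∨ ¬b   [double negation]
⇔ ¬b ∨ a   [simplify]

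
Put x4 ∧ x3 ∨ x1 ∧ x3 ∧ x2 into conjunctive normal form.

x4 ∧ x3 ∨ x1 ∧ x3 ∧ x2
= (x4 ∨ x1) ∧ (x4 ∨ x3) ∧ (x4 ∨ x2) ∧ (x3 ∨ x1) ∧ (x3 ∨ x3) ∧ (x3 ∨ x2)   — distribute ∨ over ∧
= (x4 ∨ x1) ∧ (x4 ∨ x2) ∧ x3   — simplify

(x4 ∨ x1) ∧ (x4 ∨ x2) ∧ x3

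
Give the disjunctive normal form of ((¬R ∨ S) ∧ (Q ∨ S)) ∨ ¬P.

((¬R ∨ S) ∧ (Q ∨ S)) ∨ ¬P
= (¬R ∧ Q) ∨ (¬R ∧ S) ∨ (S ∧ Q) ∨ (S ∧ S) ∨ ¬P   — distribute ∧ over ∨
= (¬R ∧ Q) ∨ S ∨ ¬P   — simplify

(¬R ∧ Q) ∨ S ∨ ¬P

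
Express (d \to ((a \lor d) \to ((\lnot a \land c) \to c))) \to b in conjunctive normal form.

(d \lor b) \land (\lnot a \lor b) \land (c \lor b) \land (\lnot c \lor b)

(d \to ((a \lor d) \to ((\lnot a \land c) \to c))) \to b
= \lnot (d \to ((a \lor d) \to ((\lnot a \land c) \to c))) \lor b   [eliminate \to]
= \lnot (\lnot d \lor ((a \lor d) \to ((\lnot a \land c) \to c))) \lor b   [eliminate \to]
= \lnot (\lnot d \lor \lnot (a \lor d) \lor ((\lnot a \land c) \to c)) \lor b   [eliminate \to]
= \lnot (\lnot d \lor \lnot (a \lor d) \lor \lnot (\lnot a \land c) \lor c) \lor b   [eliminate \to]
= (\lnot \lnot d \land \lnot \lnot (a \lor d) \land \lnot \lnot (\lnot a \land c) \land \lnot c) \lor b   [De Morgan]
= (d \land \lnot \lnot (a \lor d) \land \lnot \lnot (\lnot a \land c) \land \lnot c) \lor b   [double negation]
= (d \land (a \lor d) \land \lnot \lnot (\lnot a \land c) \land \lnot c) \lor b   [double negation]
= (d \land (a \lor d) \land \lnot a \land c \land \lnot c) \lor b   [double negation]
= (d \lor b) \land (a \lor d \lor b) \land (\lnot a \lor b) \land (c \lor b) \land (\lnot c \lor b)   [distribute \lor over \land]
= (d \lor b) \land (\lnot a \lor b) \land (c \lor b) \land (\lnot c \lor b)   [simplify]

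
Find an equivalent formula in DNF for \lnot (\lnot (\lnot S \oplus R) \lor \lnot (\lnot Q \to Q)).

\lnot (\lnot (\lnot S \oplus R) \lor \lnot (\lnot Q \to Q))
⇔ \lnot (\lnot (\lnot S \land \lnot R \lor \lnot \lnot S \land R) \lor \lnot (\lnot Q \to Q))   [expand \oplus]
⇔ \lnot (\lnot (\lnot S \land \lnot R \lor \lnot \lnot S \land R) \lor \lnot (\lnot \lnot Q \lor Q))   [eliminate \to]
⇔ \lnot \lnot (\lnot S \land \lnot R \lor \lnot \lnot S \land R) \land \lnot \lnot (\lnot \lnot Q \lor Q)   [De Morgan]
⇔ (\lnot S \land \lnot R \lor \lnot \lnot S \land R) \land \lnot \lnot (\lnot \lnot Q \lor Q)   [double negation]
⇔ (\lnot S \land \lnot R \lor S \land R) \land \lnot \lnot (\lnot \lnot Q \lor Q)   [double negation]
⇔ (\lnot S \land \lnot R \lor S \land R) \land (\lnot \lnot Q \lor Q)   [double negation]
⇔ (\lnot S \land \lnot R \lor S \land R) \land (Q \lor Q)   [double negation]
⇔ \lnot S \land \lnot R \land Q \lor \lnot S \land \lnot R \land Q \lor S \land R \land Q \lor S \land R \land Q   [distribute \land over \lor]
⇔ \lnot S \land \lnot R \land Q \lor S \land R \land Q   [simplify]

\lnot S \land \lnot R \land Q \lor S \land R \land Q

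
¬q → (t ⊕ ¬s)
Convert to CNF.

(q ∨ t ∨ ¬s) ∧ (q ∨ ¬t ∨ s)

¬q → (t ⊕ ¬s)
≡ ¬¬q ∨ (t ⊕ ¬s)   [eliminate →]
≡ ¬¬q ∨ ((t ∨ ¬s) ∧ ¬(t ∧ ¬s))   [expand ⊕]
≡ q ∨ ((t ∨ ¬s) ∧ ¬(t ∧ ¬s))   [double negation]
≡ q ∨ ((t ∨ ¬s) ∧ (¬t ∨ ¬¬s))   [De Morgan]
≡ q ∨ ((t ∨ ¬s) ∧ (¬t ∨ s))   [double negation]
≡ (q ∨ t ∨ ¬s) ∧ (q ∨ ¬t ∨ s)   [distribute ∨ over ∧]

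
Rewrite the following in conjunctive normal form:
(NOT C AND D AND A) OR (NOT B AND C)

(NOT C OR NOT B) AND (D OR NOT B) AND (D OR C) AND (A OR NOT B) AND (A OR C)

(NOT C AND D AND A) OR (NOT B AND C)
≡ (NOT C OR NOT B) AND (NOT C OR C) AND (D OR NOT B) AND (D OR C) AND (A OR NOT B) AND (A OR C)
≡ (NOT C OR NOT B) AND (D OR NOT B) AND (D OR C) AND (A OR NOT B) AND (A OR C)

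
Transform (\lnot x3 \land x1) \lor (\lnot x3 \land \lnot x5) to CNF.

\lnot x3 \land (x1 \lor \lnot x5)

(\lnot x3 \land x1) \lor (\lnot x3 \land \lnot x5)
= (\lnot x3 \lor \lnot x3) \land (\lnot x3 \lor \lnot x5) \land (x1 \lor \lnot x3) \land (x1 \lor \lnot x5)   (distribute \lor over \land)
= \lnot x3 \land (x1 \lor \lnot x5)   (simplify)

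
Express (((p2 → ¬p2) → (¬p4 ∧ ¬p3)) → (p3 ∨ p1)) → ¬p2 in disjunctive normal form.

(p2 ∧ ¬p3 ∧ ¬p1) ∨ (¬p4 ∧ ¬p3 ∧ ¬p1) ∨ ¬p2

(((p2 → ¬p2) → (¬p4 ∧ ¬p3)) → (p3 ∨ p1)) → ¬p2
= ¬(((p2 → ¬p2) → (¬p4 ∧ ¬p3)) → (p3 ∨ p1)) ∨ ¬p2   (eliminate →)
= ¬(¬((p2 → ¬p2) → (¬p4 ∧ ¬p3)) ∨ p3 ∨ p1) ∨ ¬p2   (eliminate →)
= ¬(¬(¬(p2 → ¬p2) ∨ (¬p4 ∧ ¬p3)) ∨ p3 ∨ p1) ∨ ¬p2   (eliminate →)
= ¬(¬(¬(¬p2 ∨ ¬p2) ∨ (¬p4 ∧ ¬p3)) ∨ p3 ∨ p1) ∨ ¬p2   (eliminate →)
= (¬¬(¬(¬p2 ∨ ¬p2) ∨ (¬p4 ∧ ¬p3)) ∧ ¬p3 ∧ ¬p1) ∨ ¬p2   (De Morgan)
= ((¬(¬p2 ∨ ¬p2) ∨ (¬p4 ∧ ¬p3)) ∧ ¬p3 ∧ ¬p1) ∨ ¬p2   (double negation)
= (((¬¬p2 ∧ ¬¬p2) ∨ (¬p4 ∧ ¬p3)) ∧ ¬p3 ∧ ¬p1) ∨ ¬p2   (De Morgan)
= (((p2 ∧ ¬¬p2) ∨ (¬p4 ∧ ¬p3)) ∧ ¬p3 ∧ ¬p1) ∨ ¬p2   (double negation)
= (((p2 ∧ p2) ∨ (¬p4 ∧ ¬p3)) ∧ ¬p3 ∧ ¬p1) ∨ ¬p2   (double negation)
= (p2 ∧ p2 ∧ ¬p3 ∧ ¬p1) ∨ (¬p4 ∧ ¬p3 ∧ ¬p3 ∧ ¬p1) ∨ ¬p2   (distribute ∧ over ∨)
= (p2 ∧ ¬p3 ∧ ¬p1) ∨ (¬p4 ∧ ¬p3 ∧ ¬p1) ∨ ¬p2   (simplify)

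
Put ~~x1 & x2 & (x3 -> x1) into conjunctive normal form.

~~x1 & x2 & (x3 -> x1)
≡ ~~x1 & x2 & (~x3 | x1)
≡ x1 & x2 & (~x3 | x1)
≡ x1 & x2

x1 & x2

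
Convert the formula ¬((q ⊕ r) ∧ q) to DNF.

(r ∧ q) ∨ ¬q

¬((q ⊕ r) ∧ q)
≡ ¬(((q ∧ ¬r) ∨ (¬q ∧ r)) ∧ q)   [expand ⊕]
≡ ¬((q ∧ ¬r) ∨ (¬q ∧ r)) ∨ ¬q   [De Morgan]
≡ (¬(q ∧ ¬r) ∧ ¬(¬q ∧ r)) ∨ ¬q   [De Morgan]
≡ ((¬q ∨ ¬¬r) ∧ ¬(¬q ∧ r)) ∨ ¬q   [De Morgan]
≡ ((¬q ∨ r) ∧ ¬(¬q ∧ r)) ∨ ¬q   [double negation]
≡ ((¬q ∨ r) ∧ (¬¬q ∨ ¬r)) ∨ ¬q   [De Morgan]
≡ ((¬q ∨ r) ∧ (q ∨ ¬r)) ∨ ¬q   [double negation]
≡ (¬q ∧ q) ∨ (¬q ∧ ¬r) ∨ (r ∧ q) ∨ (r ∧ ¬r) ∨ ¬q   [distribute ∧ over ∨]
≡ (r ∧ q) ∨ ¬q   [simplify]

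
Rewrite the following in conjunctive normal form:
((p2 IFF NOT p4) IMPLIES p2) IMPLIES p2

((p2 IFF NOT p4) IMPLIES p2) IMPLIES p2
≡ NOT ((p2 IFF NOT p4) IMPLIES p2) OR p2   — eliminate IMPLIES
≡ NOT (NOT (p2 IFF NOT p4) OR p2) OR p2   — eliminate IMPLIES
≡ NOT (NOT ((p2 IMPLIES NOT p4) AND (NOT p4 IMPLIES p2)) OR p2) OR p2   — eliminate IFF
≡ NOT (NOT ((NOT p2 OR NOT p4) AND (NOT p4 IMPLIES p2)) OR p2) OR p2   — eliminate IMPLIES
≡ NOT (NOT ((NOT p2 OR NOT p4) AND (NOT NOT p4 OR p2)) OR p2) OR p2   — eliminate IMPLIES
≡ (NOT NOT ((NOT p2 OR NOT p4) AND (NOT NOT p4 OR p2)) AND NOT p2) OR p2   — De Morgan
≡ ((NOT p2 OR NOT p4) AND (NOT NOT p4 OR p2) AND NOT p2) OR p2   — double negation
≡ ((NOT p2 OR NOT p4) AND (p4 OR p2) AND NOT p2) OR p2   — double negation
≡ (NOT p2 OR NOT p4 OR p2) AND (p4 OR p2 OR p2) AND (NOT p2 OR p2)   — distribute OR over AND
≡ p4 OR p2   — simplify

p4 OR p2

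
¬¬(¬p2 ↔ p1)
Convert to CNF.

¬¬(¬p2 ↔ p1)
≡ ¬¬((¬p2 → p1) ∧ (p1 → ¬p2))
≡ ¬¬((¬¬p2 ∨ p1) ∧ (p1 → ¬p2))
≡ ¬¬((¬¬p2 ∨ p1) ∧ (¬p1 ∨ ¬p2))
≡ (¬¬p2 ∨ p1) ∧ (¬p1 ∨ ¬p2)
≡ (p2 ∨ p1) ∧ (¬p1 ∨ ¬p2)

(p2 ∨ p1) ∧ (¬p1 ∨ ¬p2)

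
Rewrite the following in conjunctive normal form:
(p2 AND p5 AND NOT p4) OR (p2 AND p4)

p2 AND (p5 OR p4)

(p2 AND p5 AND NOT p4) OR (p2 AND p4)
= (p2 OR p2) AND (p2 OR p4) AND (p5 OR p2) AND (p5 OR p4) AND (NOT p4 OR p2) AND (NOT p4 OR p4)
= p2 AND (p5 OR p4)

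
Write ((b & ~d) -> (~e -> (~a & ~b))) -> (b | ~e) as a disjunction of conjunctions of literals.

((b & ~d) -> (~e -> (~a & ~b))) -> (b | ~e)
≡ ~((b & ~d) -> (~e -> (~a & ~b))) | b | ~e   [eliminate ->]
≡ ~(~(b & ~d) | (~e -> (~a & ~b))) | b | ~e   [eliminate ->]
≡ ~(~(b & ~d) | ~~e | (~a & ~b)) | b | ~e   [eliminate ->]
≡ (~~(b & ~d) & ~~~e & ~(~a & ~b)) | b | ~e   [De Morgan]
≡ (b & ~d & ~~~e & ~(~a & ~b)) | b | ~e   [double negation]
≡ (b & ~d & ~e & ~(~a & ~b)) | b | ~e   [double negation]
≡ (b & ~d & ~e & (~~a | ~~b)) | b | ~e   [De Morgan]
≡ (b & ~d & ~e & (a | ~~b)) | b | ~e   [double negation]
≡ (b & ~d & ~e & (a | b)) | b | ~e   [double negation]
≡ (b & ~d & ~e & a) | (b & ~d & ~e & b) | b | ~e   [distribute & over |]
≡ b | ~e   [simplify]

b | ~e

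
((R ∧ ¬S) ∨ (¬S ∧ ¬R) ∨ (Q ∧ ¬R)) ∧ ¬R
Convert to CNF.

(¬S ∨ Q) ∧ ¬R

((R ∧ ¬S) ∨ (¬S ∧ ¬R) ∨ (Q ∧ ¬R)) ∧ ¬R
⇔ (R ∨ ¬S ∨ Q) ∧ (R ∨ ¬S ∨ ¬R) ∧ (R ∨ ¬R ∨ Q) ∧ (R ∨ ¬R ∨ ¬R) ∧ (¬S ∨ ¬S ∨ Q) ∧ (¬S ∨ ¬S ∨ ¬R) ∧ (¬S ∨ ¬R ∨ Q) ∧ (¬S ∨ ¬R ∨ ¬R) ∧ ¬R
⇔ (¬S ∨ Q) ∧ ¬R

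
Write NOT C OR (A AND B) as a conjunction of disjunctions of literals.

NOT C OR (A AND B)
≡ (NOT C OR A) AND (NOT C OR B)   (distribute OR over AND)

(NOT C OR A) AND (NOT C OR B)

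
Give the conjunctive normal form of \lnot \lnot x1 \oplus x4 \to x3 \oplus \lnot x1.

(\lnot x1 \lor x4 \lor x3) \land (\lnot x4 \lor x1 \lor \lnot x3)

\lnot \lnot x1 \oplus x4 \to x3 \oplus \lnot x1
≡ \lnot (\lnot \lnot x1 \oplus x4) \lor (x3 \oplus \lnot x1)   — eliminate \to
≡ \lnot ((\lnot \lnot x1 \lor x4) \land \lnot (\lnot \lnot x1 \land x4)) \lor (x3 \oplus \lnot x1)   — expand \oplus
≡ \lnot ((\lnot \lnot x1 \lor x4) \land \lnot (\lnot \lnot x1 \land x4)) \lor (x3 \lor \lnot x1) \land \lnot (x3 \land \lnot x1)   — expand \oplus
≡ \lnot (\lnot \lnot x1 \lor x4) \lor \lnot \lnot (\lnot \lnot x1 \land x4) \lor (x3 \lor \lnot x1) \land \lnot (x3 \land \lnot x1)   — De Morgan
≡ \lnot \lnot \lnot x1 \land \lnot x4 \lor \lnot \lnot (\lnot \lnot x1 \land x4) \lor (x3 \lor \lnot x1) \land \lnot (x3 \land \lnot x1)   — De Morgan
≡ \lnot x1 \land \lnot x4 \lor \lnot \lnot (\lnot \lnot x1 \land x4) \lor (x3 \lor \lnot x1) \land \lnot (x3 \land \lnot x1)   — double negation
≡ \lnot x1 \land \lnot x4 \lor \lnot \lnot x1 \land x4 \lor (x3 \lor \lnot x1) \land \lnot (x3 \land \lnot x1)   — double negation
≡ \lnot x1 \land \lnot x4 \lor x1 \land x4 \lor (x3 \lor \lnot x1) \land \lnot (x3 \land \lnot x1)   — double negation
≡ \lnot x1 \land \lnot x4 \lor x1 \land x4 \lor (x3 \lor \lnot x1) \land (\lnot x3 \lor \lnot \lnot x1)   — De Morgan
≡ \lnot x1 \land \lnot x4 \lor x1 \land x4 \lor (x3 \lor \lnot x1) \land (\lnot x3 \lor x1)   — double negation
≡ (\lnot x1 \lor x1 \lor x3 \lor \lnot x1) \land (\lnot x1 \lor x1 \lor \lnot x3 \lor x1) \land (\lnot x1 \lor x4 \lor x3 \lor \lnot x1) \land (\lnot x1 \lor x4 \lor \lnot x3 \lor x1) \land (\lnot x4 \lor x1 \lor x3 \lor \lnot x1) \land (\lnot x4 \lor x1 \lor \lnot x3 \lor x1) \land (\lnot x4 \lor x4 \lor x3 \lor \lnot x1) \land (\lnot x4 \lor x4 \lor \lnot x3 \lor x1)   — distribute \lor over \land
≡ (\lnot x1 \lor x4 \lor x3) \land (\lnot x4 \lor x1 \lor \lnot x3)   — simplify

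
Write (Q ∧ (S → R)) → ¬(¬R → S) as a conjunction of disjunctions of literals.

(Q ∧ (S → R)) → ¬(¬R → S)
⇔ ¬(Q ∧ (S → R)) ∨ ¬(¬R → S)   (eliminate →)
⇔ ¬(Q ∧ (¬S ∨ R)) ∨ ¬(¬R → S)   (eliminate →)
⇔ ¬(Q ∧ (¬S ∨ R)) ∨ ¬(¬¬R ∨ S)   (eliminate →)
⇔ ¬Q ∨ ¬(¬S ∨ R) ∨ ¬(¬¬R ∨ S)   (De Morgan)
⇔ ¬Q ∨ (¬¬S ∧ ¬R) ∨ ¬(¬¬R ∨ S)   (De Morgan)
⇔ ¬Q ∨ (S ∧ ¬R) ∨ ¬(¬¬R ∨ S)   (double negation)
⇔ ¬Q ∨ (S ∧ ¬R) ∨ (¬¬¬R ∧ ¬S)   (De Morgan)
⇔ ¬Q ∨ (S ∧ ¬R) ∨ (¬R ∧ ¬S)   (double negation)
⇔ (¬Q ∨ S ∨ ¬R) ∧ (¬Q ∨ S ∨ ¬S) ∧ (¬Q ∨ ¬R ∨ ¬R) ∧ (¬Q ∨ ¬R ∨ ¬S)   (distribute ∨ over ∧)
⇔ ¬Q ∨ ¬R   (simplify)

¬Q ∨ ¬R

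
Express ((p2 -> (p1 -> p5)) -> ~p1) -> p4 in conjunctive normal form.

((p2 -> (p1 -> p5)) -> ~p1) -> p4
⇔ ~((p2 -> (p1 -> p5)) -> ~p1) | p4   [eliminate ->]
⇔ ~(~(p2 -> (p1 -> p5)) | ~p1) | p4   [eliminate ->]
⇔ ~(~(~p2 | (p1 -> p5)) | ~p1) | p4   [eliminate ->]
⇔ ~(~(~p2 | ~p1 | p5) | ~p1) | p4   [eliminate ->]
⇔ (~~(~p2 | ~p1 | p5) & ~~p1) | p4   [De Morgan]
⇔ ((~p2 | ~p1 | p5) & ~~p1) | p4   [double negation]
⇔ ((~p2 | ~p1 | p5) & p1) | p4   [double negation]
⇔ (~p2 | ~p1 | p5 | p4) & (p1 | p4)   [distribute | over &]

(~p2 | ~p1 | p5 | p4) & (p1 | p4)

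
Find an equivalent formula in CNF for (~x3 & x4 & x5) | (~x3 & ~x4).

~x3 & (x5 | ~x4)

(~x3 & x4 & x5) | (~x3 & ~x4)
≡ (~x3 | ~x3) & (~x3 | ~x4) & (x4 | ~x3) & (x4 | ~x4) & (x5 | ~x3) & (x5 | ~x4)   [distribute | over &]
≡ ~x3 & (x5 | ~x4)   [simplify]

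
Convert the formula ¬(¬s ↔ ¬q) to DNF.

¬(¬s ↔ ¬q)
≡ ¬((¬s → ¬q) ∧ (¬q → ¬s))
≡ ¬((¬¬s ∨ ¬q) ∧ (¬q → ¬s))
≡ ¬((¬¬s ∨ ¬q) ∧ (¬¬q ∨ ¬s))
≡ ¬(¬¬s ∨ ¬q) ∨ ¬(¬¬q ∨ ¬s)
≡ ¬¬¬s ∧ ¬¬q ∨ ¬(¬¬q ∨ ¬s)
≡ ¬s ∧ ¬¬q ∨ ¬(¬¬q ∨ ¬s)
≡ ¬s ∧ q ∨ ¬(¬¬q ∨ ¬s)
≡ ¬s ∧ q ∨ ¬¬¬q ∧ ¬¬s
≡ ¬s ∧ q ∨ ¬q ∧ ¬¬s
≡ ¬s ∧ q ∨ ¬q ∧ s

¬s ∧ q ∨ ¬q ∧ s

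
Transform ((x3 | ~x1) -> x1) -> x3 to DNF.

~x1 | x3

((x3 | ~x1) -> x1) -> x3
⇔ ~((x3 | ~x1) -> x1) | x3   [eliminate ->]
⇔ ~(~(x3 | ~x1) | x1) | x3   [eliminate ->]
⇔ (~~(x3 | ~x1) & ~x1) | x3   [De Morgan]
⇔ ((x3 | ~x1) & ~x1) | x3   [double negation]
⇔ (x3 & ~x1) | (~x1 & ~x1) | x3   [distribute & over |]
⇔ ~x1 | x3   [simplify]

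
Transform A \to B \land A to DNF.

\lnot A \lor B \land A

A \to B \land A
= \lnot A \lor B \land A   [eliminate \to]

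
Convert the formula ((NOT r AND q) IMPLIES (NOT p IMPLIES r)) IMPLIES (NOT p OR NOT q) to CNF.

((NOT r AND q) IMPLIES (NOT p IMPLIES r)) IMPLIES (NOT p OR NOT q)
⇔ NOT ((NOT r AND q) IMPLIES (NOT p IMPLIES r)) OR NOT p OR NOT q
⇔ NOT (NOT (NOT r AND q) OR (NOT p IMPLIES r)) OR NOT p OR NOT q
⇔ NOT (NOT (NOT r AND q) OR NOT NOT p OR r) OR NOT p OR NOT q
⇔ (NOT NOT (NOT r AND q) AND NOT NOT NOT p AND NOT r) OR NOT p OR NOT q
⇔ (NOT r AND q AND NOT NOT NOT p AND NOT r) OR NOT p OR NOT q
⇔ (NOT r AND q AND NOT p AND NOT r) OR NOT p OR NOT q
⇔ (NOT r OR NOT p OR NOT q) AND (q OR NOT p OR NOT q) AND (NOT p OR NOT p OR NOT q) AND (NOT r OR NOT p OR NOT q)
⇔ NOT p OR NOT q

NOT p OR NOT q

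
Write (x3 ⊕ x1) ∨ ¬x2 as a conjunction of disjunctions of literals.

(x3 ⊕ x1) ∨ ¬x2
= ((x3 ∨ x1) ∧ ¬(x3 ∧ x1)) ∨ ¬x2   (expand ⊕)
= ((x3 ∨ x1) ∧ (¬x3 ∨ ¬x1)) ∨ ¬x2   (De Morgan)
= (x3 ∨ x1 ∨ ¬x2) ∧ (¬x3 ∨ ¬x1 ∨ ¬x2)   (distribute ∨ over ∧)

(x3 ∨ x1 ∨ ¬x2) ∧ (¬x3 ∨ ¬x1 ∨ ¬x2)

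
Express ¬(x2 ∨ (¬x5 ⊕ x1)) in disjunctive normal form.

¬(x2 ∨ (¬x5 ⊕ x1))
≡ ¬(x2 ∨ (¬x5 ∧ ¬x1) ∨ (¬¬x5 ∧ x1))   [expand ⊕]
≡ ¬x2 ∧ ¬(¬x5 ∧ ¬x1) ∧ ¬(¬¬x5 ∧ x1)   [De Morgan]
≡ ¬x2 ∧ (¬¬x5 ∨ ¬¬x1) ∧ ¬(¬¬x5 ∧ x1)   [De Morgan]
≡ ¬x2 ∧ (x5 ∨ ¬¬x1) ∧ ¬(¬¬x5 ∧ x1)   [double negation]
≡ ¬x2 ∧ (x5 ∨ x1) ∧ ¬(¬¬x5 ∧ x1)   [double negation]
≡ ¬x2 ∧ (x5 ∨ x1) ∧ (¬¬¬x5 ∨ ¬x1)   [De Morgan]
≡ ¬x2 ∧ (x5 ∨ x1) ∧ (¬x5 ∨ ¬x1)   [double negation]
≡ (¬x2 ∧ x5 ∧ ¬x5) ∨ (¬x2 ∧ x5 ∧ ¬x1) ∨ (¬x2 ∧ x1 ∧ ¬x5) ∨ (¬x2 ∧ x1 ∧ ¬x1)   [distribute ∧ over ∨]
≡ (¬x2 ∧ x5 ∧ ¬x1) ∨ (¬x2 ∧ x1 ∧ ¬x5)   [simplify]

(¬x2 ∧ x5 ∧ ¬x1) ∨ (¬x2 ∧ x1 ∧ ¬x5)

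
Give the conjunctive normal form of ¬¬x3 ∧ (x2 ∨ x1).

¬¬x3 ∧ (x2 ∨ x1)
≡ x3 ∧ (x2 ∨ x1)   (double negation)

x3 ∧ (x2 ∨ x1)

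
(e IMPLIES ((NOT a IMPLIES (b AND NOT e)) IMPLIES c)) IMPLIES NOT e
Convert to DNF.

(e IMPLIES ((NOT a IMPLIES (b AND NOT e)) IMPLIES c)) IMPLIES NOT e
≡ NOT (e IMPLIES ((NOT a IMPLIES (b AND NOT e)) IMPLIES c)) OR NOT e   — eliminate IMPLIES
≡ NOT (NOT e OR ((NOT a IMPLIES (b AND NOT e)) IMPLIES c)) OR NOT e   — eliminate IMPLIES
≡ NOT (NOT e OR NOT (NOT a IMPLIES (b AND NOT e)) OR c) OR NOT e   — eliminate IMPLIES
≡ NOT (NOT e OR NOT (NOT NOT a OR (b AND NOT e)) OR c) OR NOT e   — eliminate IMPLIES
≡ (NOT NOT e AND NOT NOT (NOT NOT a OR (b AND NOT e)) AND NOT c) OR NOT e   — De Morgan
≡ (e AND NOT NOT (NOT NOT a OR (b AND NOT e)) AND NOT c) OR NOT e   — double negation
≡ (e AND (NOT NOT a OR (b AND NOT e)) AND NOT c) OR NOT e   — double negation
≡ (e AND (a OR (b AND NOT e)) AND NOT c) OR NOT e   — double negation
≡ (e AND a AND NOT c) OR (e AND b AND NOT e AND NOT c) OR NOT e   — distribute AND over OR
≡ (e AND a AND NOT c) OR NOT e   — simplify

(e AND a AND NOT c) OR NOT e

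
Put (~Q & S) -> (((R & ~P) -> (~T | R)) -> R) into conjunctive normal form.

(~Q & S) -> (((R & ~P) -> (~T | R)) -> R)
≡ ~(~Q & S) | (((R & ~P) -> (~T | R)) -> R)   [eliminate ->]
≡ ~(~Q & S) | ~((R & ~P) -> (~T | R)) | R   [eliminate ->]
≡ ~(~Q & S) | ~(~(R & ~P) | ~T | R) | R   [eliminate ->]
≡ ~~Q | ~S | ~(~(R & ~P) | ~T | R) | R   [De Morgan]
≡ Q | ~S | ~(~(R & ~P) | ~T | R) | R   [double negation]
≡ Q | ~S | (~~(R & ~P) & ~~T & ~R) | R   [De Morgan]
≡ Q | ~S | (R & ~P & ~~T & ~R) | R   [double negation]
≡ Q | ~S | (R & ~P & T & ~R) | R   [double negation]
≡ (Q | ~S | R | R) & (Q | ~S | ~P | R) & (Q | ~S | T | R) & (Q | ~S | ~R | R)   [distribute | over &]
≡ Q | ~S | R   [simplify]

Q | ~S | R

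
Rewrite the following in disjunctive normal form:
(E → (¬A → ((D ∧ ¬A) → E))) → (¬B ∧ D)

(E → (¬A → ((D ∧ ¬A) → E))) → (¬B ∧ D)
≡ ¬(E → (¬A → ((D ∧ ¬A) → E))) ∨ (¬B ∧ D)   [eliminate →]
≡ ¬(¬E ∨ (¬A → ((D ∧ ¬A) → E))) ∨ (¬B ∧ D)   [eliminate →]
≡ ¬(¬E ∨ ¬¬A ∨ ((D ∧ ¬A) → E)) ∨ (¬B ∧ D)   [eliminate →]
≡ ¬(¬E ∨ ¬¬A ∨ ¬(D ∧ ¬A) ∨ E) ∨ (¬B ∧ D)   [eliminate →]
≡ (¬¬E ∧ ¬¬¬A ∧ ¬¬(D ∧ ¬A) ∧ ¬E) ∨ (¬B ∧ D)   [De Morgan]
≡ (E ∧ ¬¬¬A ∧ ¬¬(D ∧ ¬A) ∧ ¬E) ∨ (¬B ∧ D)   [double negation]
≡ (E ∧ ¬A ∧ ¬¬(D ∧ ¬A) ∧ ¬E) ∨ (¬B ∧ D)   [double negation]
≡ (E ∧ ¬A ∧ D ∧ ¬A ∧ ¬E) ∨ (¬B ∧ D)   [double negation]
≡ ¬B ∧ D   [simplify]

¬B ∧ D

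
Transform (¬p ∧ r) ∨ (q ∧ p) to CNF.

(¬p ∨ q) ∧ (r ∨ q) ∧ (r ∨ p)

(¬p ∧ r) ∨ (q ∧ p)
= (¬p ∨ q) ∧ (¬p ∨ p) ∧ (r ∨ q) ∧ (r ∨ p)   — distribute ∨ over ∧
= (¬p ∨ q) ∧ (r ∨ q) ∧ (r ∨ p)   — simplify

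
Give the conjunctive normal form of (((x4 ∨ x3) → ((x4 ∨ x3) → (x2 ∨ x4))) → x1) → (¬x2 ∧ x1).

(((x4 ∨ x3) → ((x4 ∨ x3) → (x2 ∨ x4))) → x1) → (¬x2 ∧ x1)
≡ ¬(((x4 ∨ x3) → ((x4 ∨ x3) → (x2 ∨ x4))) → x1) ∨ (¬x2 ∧ x1)   — eliminate →
≡ ¬(¬((x4 ∨ x3) → ((x4 ∨ x3) → (x2 ∨ x4))) ∨ x1) ∨ (¬x2 ∧ x1)   — eliminate →
≡ ¬(¬(¬(x4 ∨ x3) ∨ ((x4 ∨ x3) → (x2 ∨ x4))) ∨ x1) ∨ (¬x2 ∧ x1)   — eliminate →
≡ ¬(¬(¬(x4 ∨ x3) ∨ ¬(x4 ∨ x3) ∨ x2 ∨ x4) ∨ x1) ∨ (¬x2 ∧ x1)   — eliminate →
≡ (¬¬(¬(x4 ∨ x3) ∨ ¬(x4 ∨ x3) ∨ x2 ∨ x4) ∧ ¬x1) ∨ (¬x2 ∧ x1)   — De Morgan
≡ ((¬(x4 ∨ x3) ∨ ¬(x4 ∨ x3) ∨ x2 ∨ x4) ∧ ¬x1) ∨ (¬x2 ∧ x1)   — double negation
≡ (((¬x4 ∧ ¬x3) ∨ ¬(x4 ∨ x3) ∨ x2 ∨ x4) ∧ ¬x1) ∨ (¬x2 ∧ x1)   — De Morgan
≡ (((¬x4 ∧ ¬x3) ∨ (¬x4 ∧ ¬x3) ∨ x2 ∨ x4) ∧ ¬x1) ∨ (¬x2 ∧ x1)   — De Morgan
≡ (¬x4 ∨ ¬x4 ∨ x2 ∨ x4 ∨ ¬x2) ∧ (¬x4 ∨ ¬x4 ∨ x2 ∨ x4 ∨ x1) ∧ (¬x4 ∨ ¬x3 ∨ x2 ∨ x4 ∨ ¬x2) ∧ (¬x4 ∨ ¬x3 ∨ x2 ∨ x4 ∨ x1) ∧ (¬x3 ∨ ¬x4 ∨ x2 ∨ x4 ∨ ¬x2) ∧ (¬x3 ∨ ¬x4 ∨ x2 ∨ x4 ∨ x1) ∧ (¬x3 ∨ ¬x3 ∨ x2 ∨ x4 ∨ ¬x2) ∧ (¬x3 ∨ ¬x3 ∨ x2 ∨ x4 ∨ x1) ∧ (¬x1 ∨ ¬x2) ∧ (¬x1 ∨ x1)   — distribute ∨ over ∧
≡ (¬x3 ∨ x2 ∨ x4 ∨ x1) ∧ (¬x1 ∨ ¬x2)   — simplify

(¬x3 ∨ x2 ∨ x4 ∨ x1) ∧ (¬x1 ∨ ¬x2)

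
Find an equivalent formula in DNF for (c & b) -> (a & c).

(c & b) -> (a & c)
= ~(c & b) | (a & c)   [eliminate ->]
= ~c | ~b | (a & c)   [De Morgan]

~c | ~b | (a & c)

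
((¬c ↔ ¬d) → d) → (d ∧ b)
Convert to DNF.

((¬c ↔ ¬d) → d) → (d ∧ b)
= ¬((¬c ↔ ¬d) → d) ∨ (d ∧ b)   (eliminate →)
= ¬(¬(¬c ↔ ¬d) ∨ d) ∨ (d ∧ b)   (eliminate →)
= ¬(¬((¬c → ¬d) ∧ (¬d → ¬c)) ∨ d) ∨ (d ∧ b)   (eliminate ↔)
= ¬(¬((¬¬c ∨ ¬d) ∧ (¬d → ¬c)) ∨ d) ∨ (d ∧ b)   (eliminate →)
= ¬(¬((¬¬c ∨ ¬d) ∧ (¬¬d ∨ ¬c)) ∨ d) ∨ (d ∧ b)   (eliminate →)
= (¬¬((¬¬c ∨ ¬d) ∧ (¬¬d ∨ ¬c)) ∧ ¬d) ∨ (d ∧ b)   (De Morgan)
= ((¬¬c ∨ ¬d) ∧ (¬¬d ∨ ¬c) ∧ ¬d) ∨ (d ∧ b)   (double negation)
= ((c ∨ ¬d) ∧ (¬¬d ∨ ¬c) ∧ ¬d) ∨ (d ∧ b)   (double negation)
= ((c ∨ ¬d) ∧ (d ∨ ¬c) ∧ ¬d) ∨ (d ∧ b)   (double negation)
= (c ∧ d ∧ ¬d) ∨ (c ∧ ¬c ∧ ¬d) ∨ (¬d ∧ d ∧ ¬d) ∨ (¬d ∧ ¬c ∧ ¬d) ∨ (d ∧ b)   (distribute ∧ over ∨)
= (¬d ∧ ¬c) ∨ (d ∧ b)   (simplify)

(¬d ∧ ¬c) ∨ (d ∧ b)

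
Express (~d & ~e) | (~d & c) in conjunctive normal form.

(~d & ~e) | (~d & c)
≡ (~d | ~d) & (~d | c) & (~e | ~d) & (~e | c)   — distribute | over &
≡ ~d & (~e | c)   — simplify

~d & (~e | c)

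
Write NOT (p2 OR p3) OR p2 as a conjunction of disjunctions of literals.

NOT (p2 OR p3) OR p2
= (NOT p2 AND NOT p3) OR p2
= (NOT p2 OR p2) AND (NOT p3 OR p2)
= NOT p3 OR p2

NOT p3 OR p2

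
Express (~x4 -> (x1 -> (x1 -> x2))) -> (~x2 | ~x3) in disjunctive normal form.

(~x4 -> (x1 -> (x1 -> x2))) -> (~x2 | ~x3)
= ~(~x4 -> (x1 -> (x1 -> x2))) | ~x2 | ~x3   [eliminate ->]
= ~(~~x4 | (x1 -> (x1 -> x2))) | ~x2 | ~x3   [eliminate ->]
= ~(~~x4 | ~x1 | (x1 -> x2)) | ~x2 | ~x3   [eliminate ->]
= ~(~~x4 | ~x1 | ~x1 | x2) | ~x2 | ~x3   [eliminate ->]
= (~~~x4 & ~~x1 & ~~x1 & ~x2) | ~x2 | ~x3   [De Morgan]
= (~x4 & ~~x1 & ~~x1 & ~x2) | ~x2 | ~x3   [double negation]
= (~x4 & x1 & ~~x1 & ~x2) | ~x2 | ~x3   [double negation]
= (~x4 & x1 & x1 & ~x2) | ~x2 | ~x3   [double negation]
= ~x2 | ~x3   [simplify]

~x2 | ~x3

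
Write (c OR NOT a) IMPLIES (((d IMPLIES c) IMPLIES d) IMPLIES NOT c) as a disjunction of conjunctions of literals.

(c OR NOT a) IMPLIES (((d IMPLIES c) IMPLIES d) IMPLIES NOT c)
= NOT (c OR NOT a) OR (((d IMPLIES c) IMPLIES d) IMPLIES NOT c)   — eliminate IMPLIES
= NOT (c OR NOT a) OR NOT ((d IMPLIES c) IMPLIES d) OR NOT c   — eliminate IMPLIES
= NOT (c OR NOT a) OR NOT (NOT (d IMPLIES c) OR d) OR NOT c   — eliminate IMPLIES
= NOT (c OR NOT a) OR NOT (NOT (NOT d OR c) OR d) OR NOT c   — eliminate IMPLIES
= (NOT c AND NOT NOT a) OR NOT (NOT (NOT d OR c) OR d) OR NOT c   — De Morgan
= (NOT c AND a) OR NOT (NOT (NOT d OR c) OR d) OR NOT c   — double negation
= (NOT c AND a) OR (NOT NOT (NOT d OR c) AND NOT d) OR NOT c   — De Morgan
= (NOT c AND a) OR ((NOT d OR c) AND NOT d) OR NOT c   — double negation
= (NOT c AND a) OR (NOT d AND NOT d) OR (c AND NOT d) OR NOT c   — distribute AND over OR
= NOT d OR NOT c   — simplify

NOT d OR NOT c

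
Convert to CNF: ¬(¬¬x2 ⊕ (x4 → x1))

¬(¬¬x2 ⊕ (x4 → x1))
⇔ ¬((¬¬x2 ∨ (x4 → x1)) ∧ ¬(¬¬x2 ∧ (x4 → x1)))   — expand ⊕
⇔ ¬((¬¬x2 ∨ ¬x4 ∨ x1) ∧ ¬(¬¬x2 ∧ (x4 → x1)))   — eliminate →
⇔ ¬((¬¬x2 ∨ ¬x4 ∨ x1) ∧ ¬(¬¬x2 ∧ (¬x4 ∨ x1)))   — eliminate →
⇔ ¬(¬¬x2 ∨ ¬x4 ∨ x1) ∨ ¬¬(¬¬x2 ∧ (¬x4 ∨ x1))   — De Morgan
⇔ (¬¬¬x2 ∧ ¬¬x4 ∧ ¬x1) ∨ ¬¬(¬¬x2 ∧ (¬x4 ∨ x1))   — De Morgan
⇔ (¬x2 ∧ ¬¬x4 ∧ ¬x1) ∨ ¬¬(¬¬x2 ∧ (¬x4 ∨ x1))   — double negation
⇔ (¬x2 ∧ x4 ∧ ¬x1) ∨ ¬¬(¬¬x2 ∧ (¬x4 ∨ x1))   — double negation
⇔ (¬x2 ∧ x4 ∧ ¬x1) ∨ (¬¬x2 ∧ (¬x4 ∨ x1))   — double negation
⇔ (¬x2 ∧ x4 ∧ ¬x1) ∨ (x2 ∧ (¬x4 ∨ x1))   — double negation
⇔ (¬x2 ∨ x2) ∧ (¬x2 ∨ ¬x4 ∨ x1) ∧ (x4 ∨ x2) ∧ (x4 ∨ ¬x4 ∨ x1) ∧ (¬x1 ∨ x2) ∧ (¬x1 ∨ ¬x4 ∨ x1)   — distribute ∨ over ∧
⇔ (¬x2 ∨ ¬x4 ∨ x1) ∧ (x4 ∨ x2) ∧ (¬x1 ∨ x2)   — simplify

(¬x2 ∨ ¬x4 ∨ x1) ∧ (x4 ∨ x2) ∧ (¬x1 ∨ x2)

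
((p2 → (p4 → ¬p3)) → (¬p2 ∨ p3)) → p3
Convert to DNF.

((p2 → (p4 → ¬p3)) → (¬p2 ∨ p3)) → p3
⇔ ¬((p2 → (p4 → ¬p3)) → (¬p2 ∨ p3)) ∨ p3   [eliminate →]
⇔ ¬(¬(p2 → (p4 → ¬p3)) ∨ ¬p2 ∨ p3) ∨ p3   [eliminate →]
⇔ ¬(¬(¬p2 ∨ (p4 → ¬p3)) ∨ ¬p2 ∨ p3) ∨ p3   [eliminate →]
⇔ ¬(¬(¬p2 ∨ ¬p4 ∨ ¬p3) ∨ ¬p2 ∨ p3) ∨ p3   [eliminate →]
⇔ (¬¬(¬p2 ∨ ¬p4 ∨ ¬p3) ∧ ¬¬p2 ∧ ¬p3) ∨ p3   [De Morgan]
⇔ ((¬p2 ∨ ¬p4 ∨ ¬p3) ∧ ¬¬p2 ∧ ¬p3) ∨ p3   [double negation]
⇔ ((¬p2 ∨ ¬p4 ∨ ¬p3) ∧ p2 ∧ ¬p3) ∨ p3   [double negation]
⇔ (¬p2 ∧ p2 ∧ ¬p3) ∨ (¬p4 ∧ p2 ∧ ¬p3) ∨ (¬p3 ∧ p2 ∧ ¬p3) ∨ p3   [distribute ∧ over ∨]
⇔ (¬p3 ∧ p2) ∨ p3   [simplify]

(¬p3 ∧ p2) ∨ p3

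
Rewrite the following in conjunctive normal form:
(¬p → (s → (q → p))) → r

(¬p → (s → (q → p))) → r
= ¬(¬p → (s → (q → p))) ∨ r   (eliminate →)
= ¬(¬¬p ∨ (s → (q → p))) ∨ r   (eliminate →)
= ¬(¬¬p ∨ ¬s ∨ (q → p)) ∨ r   (eliminate →)
= ¬(¬¬p ∨ ¬s ∨ ¬q ∨ p) ∨ r   (eliminate →)
= (¬¬¬p ∧ ¬¬s ∧ ¬¬q ∧ ¬p) ∨ r   (De Morgan)
= (¬p ∧ ¬¬s ∧ ¬¬q ∧ ¬p) ∨ r   (double negation)
= (¬p ∧ s ∧ ¬¬q ∧ ¬p) ∨ r   (double negation)
= (¬p ∧ s ∧ q ∧ ¬p) ∨ r   (double negation)
= (¬p ∨ r) ∧ (s ∨ r) ∧ (q ∨ r) ∧ (¬p ∨ r)   (distribute ∨ over ∧)
= (¬p ∨ r) ∧ (s ∨ r) ∧ (q ∨ r)   (simplify)

(¬p ∨ r) ∧ (s ∨ r) ∧ (q ∨ r)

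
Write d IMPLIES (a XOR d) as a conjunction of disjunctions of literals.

d IMPLIES (a XOR d)
≡ NOT d OR (a XOR d)   [eliminate IMPLIES]
≡ NOT d OR ((a OR d) AND NOT (a AND d))   [expand XOR]
≡ NOT d OR ((a OR d) AND (NOT a OR NOT d))   [De Morgan]
≡ (NOT d OR a OR d) AND (NOT d OR NOT a OR NOT d)   [distribute OR over AND]
≡ NOT d OR NOT a   [simplify]

NOT d OR NOT a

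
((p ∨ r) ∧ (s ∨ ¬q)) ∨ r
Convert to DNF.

((p ∨ r) ∧ (s ∨ ¬q)) ∨ r
⇔ (p ∧ s) ∨ (p ∧ ¬q) ∨ (r ∧ s) ∨ (r ∧ ¬q) ∨ r
⇔ (p ∧ s) ∨ (p ∧ ¬q) ∨ r

(p ∧ s) ∨ (p ∧ ¬q) ∨ r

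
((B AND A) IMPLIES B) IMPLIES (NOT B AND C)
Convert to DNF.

NOT B AND C

((B AND A) IMPLIES B) IMPLIES (NOT B AND C)
= NOT ((B AND A) IMPLIES B) OR (NOT B AND C)   — eliminate IMPLIES
= NOT (NOT (B AND A) OR B) OR (NOT B AND C)   — eliminate IMPLIES
= (NOT NOT (B AND A) AND NOT B) OR (NOT B AND C)   — De Morgan
= (B AND A AND NOT B) OR (NOT B AND C)   — double negation
= NOT B AND C   — simplify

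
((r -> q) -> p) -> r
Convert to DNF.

(~r & ~p) | (q & ~p) | r

((r -> q) -> p) -> r
≡ ~((r -> q) -> p) | r   [eliminate ->]
≡ ~(~(r -> q) | p) | r   [eliminate ->]
≡ ~(~(~r | q) | p) | r   [eliminate ->]
≡ (~~(~r | q) & ~p) | r   [De Morgan]
≡ ((~r | q) & ~p) | r   [double negation]
≡ (~r & ~p) | (q & ~p) | r   [distribute & over |]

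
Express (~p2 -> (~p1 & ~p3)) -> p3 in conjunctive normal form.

(~p2 -> (~p1 & ~p3)) -> p3
= ~(~p2 -> (~p1 & ~p3)) | p3   (eliminate ->)
= ~(~~p2 | (~p1 & ~p3)) | p3   (eliminate ->)
= (~~~p2 & ~(~p1 & ~p3)) | p3   (De Morgan)
= (~p2 & ~(~p1 & ~p3)) | p3   (double negation)
= (~p2 & (~~p1 | ~~p3)) | p3   (De Morgan)
= (~p2 & (p1 | ~~p3)) | p3   (double negation)
= (~p2 & (p1 | p3)) | p3   (double negation)
= (~p2 | p3) & (p1 | p3 | p3)   (distribute | over &)
= (~p2 | p3) & (p1 | p3)   (simplify)

(~p2 | p3) & (p1 | p3)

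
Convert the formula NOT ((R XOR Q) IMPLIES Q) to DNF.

R AND NOT Q

NOT ((R XOR Q) IMPLIES Q)
≡ NOT (NOT (R XOR Q) OR Q)   — eliminate IMPLIES
≡ NOT (NOT ((R AND NOT Q) OR (NOT R AND Q)) OR Q)   — expand XOR
≡ NOT NOT ((R AND NOT Q) OR (NOT R AND Q)) AND NOT Q   — De Morgan
≡ ((R AND NOT Q) OR (NOT R AND Q)) AND NOT Q   — double negation
≡ (R AND NOT Q AND NOT Q) OR (NOT R AND Q AND NOT Q)   — distribute AND over OR
≡ R AND NOT Q   — simplify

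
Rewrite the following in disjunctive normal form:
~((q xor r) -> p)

(q & ~r & ~p) | (~q & r & ~p)

~((q xor r) -> p)
≡ ~(~(q xor r) | p)   [eliminate ->]
≡ ~(~((q & ~r) | (~q & r)) | p)   [expand xor]
≡ ~~((q & ~r) | (~q & r)) & ~p   [De Morgan]
≡ ((q & ~r) | (~q & r)) & ~p   [double negation]
≡ (q & ~r & ~p) | (~q & r & ~p)   [distribute & over |]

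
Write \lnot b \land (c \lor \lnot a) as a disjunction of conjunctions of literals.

\lnot b \land (c \lor \lnot a)
≡ (\lnot b \land c) \lor (\lnot b \land \lnot a)   [distribute \land over \lor]

(\lnot b \land c) \lor (\lnot b \land \lnot a)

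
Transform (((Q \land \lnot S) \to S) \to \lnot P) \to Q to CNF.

P \lor Q

(((Q \land \lnot S) \to S) \to \lnot P) \to Q
= \lnot (((Q \land \lnot S) \to S) \to \lnot P) \lor Q   [eliminate \to]
= \lnot (\lnot ((Q \land \lnot S) \to S) \lor \lnot P) \lor Q   [eliminate \to]
= \lnot (\lnot (\lnot (Q \land \lnot S) \lor S) \lor \lnot P) \lor Q   [eliminate \to]
= (\lnot \lnot (\lnot (Q \land \lnot S) \lor S) \land \lnot \lnot P) \lor Q   [De Morgan]
= ((\lnot (Q \land \lnot S) \lor S) \land \lnot \lnot P) \lor Q   [double negation]
= ((\lnot Q \lor \lnot \lnot S \lor S) \land \lnot \lnot P) \lor Q   [De Morgan]
= ((\lnot Q \lor S \lor S) \land \lnot \lnot P) \lor Q   [double negation]
= ((\lnot Q \lor S \lor S) \land P) \lor Q   [double negation]
= (\lnot Q \lor S \lor S \lor Q) \land (P \lor Q)   [distribute \lor over \land]
= P \lor Q   [simplify]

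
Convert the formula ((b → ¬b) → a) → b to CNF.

¬a ∨ b

((b → ¬b) → a) → b
⇔ ¬((b → ¬b) → a) ∨ b   [eliminate →]
⇔ ¬(¬(b → ¬b) ∨ a) ∨ b   [eliminate →]
⇔ ¬(¬(¬b ∨ ¬b) ∨ a) ∨ b   [eliminate →]
⇔ (¬¬(¬b ∨ ¬b) ∧ ¬a) ∨ b   [De Morgan]
⇔ ((¬b ∨ ¬b) ∧ ¬a) ∨ b   [double negation]
⇔ (¬b ∨ ¬b ∨ b) ∧ (¬a ∨ b)   [distribute ∨ over ∧]
⇔ ¬a ∨ b   [simplify]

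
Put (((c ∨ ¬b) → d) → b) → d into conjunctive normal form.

(((c ∨ ¬b) → d) → b) → d
≡ ¬(((c ∨ ¬b) → d) → b) ∨ d   (eliminate →)
≡ ¬(¬((c ∨ ¬b) → d) ∨ b) ∨ d   (eliminate →)
≡ ¬(¬(¬(c ∨ ¬b) ∨ d) ∨ b) ∨ d   (eliminate →)
≡ (¬¬(¬(c ∨ ¬b) ∨ d) ∧ ¬b) ∨ d   (De Morgan)
≡ ((¬(c ∨ ¬b) ∨ d) ∧ ¬b) ∨ d   (double negation)
≡ (((¬c ∧ ¬¬b) ∨ d) ∧ ¬b) ∨ d   (De Morgan)
≡ (((¬c ∧ b) ∨ d) ∧ ¬b) ∨ d   (double negation)
≡ (¬c ∨ d ∨ d) ∧ (b ∨ d ∨ d) ∧ (¬b ∨ d)   (distribute ∨ over ∧)
≡ (¬c ∨ d) ∧ (b ∨ d) ∧ (¬b ∨ d)   (simplify)

(¬c ∨ d) ∧ (b ∨ d) ∧ (¬b ∨ d)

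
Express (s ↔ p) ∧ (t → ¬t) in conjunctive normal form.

(s ↔ p) ∧ (t → ¬t)
≡ (s → p) ∧ (p → s) ∧ (t → ¬t)   [eliminate ↔]
≡ (¬s ∨ p) ∧ (p → s) ∧ (t → ¬t)   [eliminate →]
≡ (¬s ∨ p) ∧ (¬p ∨ s) ∧ (t → ¬t)   [eliminate →]
≡ (¬s ∨ p) ∧ (¬p ∨ s) ∧ (¬t ∨ ¬t)   [eliminate →]
≡ (¬s ∨ p) ∧ (¬p ∨ s) ∧ ¬t   [simplify]

(¬s ∨ p) ∧ (¬p ∨ s) ∧ ¬t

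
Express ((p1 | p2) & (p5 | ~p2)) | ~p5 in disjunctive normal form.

(p1 & p5) | (p1 & ~p2) | (p2 & p5) | ~p5

((p1 | p2) & (p5 | ~p2)) | ~p5
≡ (p1 & p5) | (p1 & ~p2) | (p2 & p5) | (p2 & ~p2) | ~p5   — distribute & over |
≡ (p1 & p5) | (p1 & ~p2) | (p2 & p5) | ~p5   — simplify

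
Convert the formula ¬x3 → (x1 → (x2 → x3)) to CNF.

¬x3 → (x1 → (x2 → x3))
≡ ¬¬x3 ∨ (x1 → (x2 → x3))   [eliminate →]
≡ ¬¬x3 ∨ ¬x1 ∨ (x2 → x3)   [eliminate →]
≡ ¬¬x3 ∨ ¬x1 ∨ ¬x2 ∨ x3   [eliminate →]
≡ x3 ∨ ¬x1 ∨ ¬x2 ∨ x3   [double negation]
≡ x3 ∨ ¬x1 ∨ ¬x2   [simplify]

x3 ∨ ¬x1 ∨ ¬x2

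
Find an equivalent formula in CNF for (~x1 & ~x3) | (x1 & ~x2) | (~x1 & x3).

~x1 | ~x2

(~x1 & ~x3) | (x1 & ~x2) | (~x1 & x3)
≡ (~x1 | x1 | ~x1) & (~x1 | x1 | x3) & (~x1 | ~x2 | ~x1) & (~x1 | ~x2 | x3) & (~x3 | x1 | ~x1) & (~x3 | x1 | x3) & (~x3 | ~x2 | ~x1) & (~x3 | ~x2 | x3)   (distribute | over &)
≡ ~x1 | ~x2   (simplify)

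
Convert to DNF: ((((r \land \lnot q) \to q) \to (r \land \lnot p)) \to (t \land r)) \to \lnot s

((((r \land \lnot q) \to q) \to (r \land \lnot p)) \to (t \land r)) \to \lnot s
≡ \lnot ((((r \land \lnot q) \to q) \to (r \land \lnot p)) \to (t \land r)) \lor \lnot s   [eliminate \to]
≡ \lnot (\lnot (((r \land \lnot q) \to q) \to (r \land \lnot p)) \lor (t \land r)) \lor \lnot s   [eliminate \to]
≡ \lnot (\lnot (\lnot ((r \land \lnot q) \to q) \lor (r \land \lnot p)) \lor (t \land r)) \lor \lnot s   [eliminate \to]
≡ \lnot (\lnot (\lnot (\lnot (r \land \lnot q) \lor q) \lor (r \land \lnot p)) \lor (t \land r)) \lor \lnot s   [eliminate \to]
≡ (\lnot \lnot (\lnot (\lnot (r \land \lnot q) \lor q) \lor (r \land \lnot p)) \land \lnot (t \land r)) \lor \lnot s   [De Morgan]
≡ ((\lnot (\lnot (r \land \lnot q) \lor q) \lor (r \land \lnot p)) \land \lnot (t \land r)) \lor \lnot s   [double negation]
≡ (((\lnot \lnot (r \land \lnot q) \land \lnot q) \lor (r \land \lnot p)) \land \lnot (t \land r)) \lor \lnot s   [De Morgan]
≡ (((r \land \lnot q \land \lnot q) \lor (r \land \lnot p)) \land \lnot (t \land r)) \lor \lnot s   [double negation]
≡ (((r \land \lnot q \land \lnot q) \lor (r \land \lnot p)) \land (\lnot t \lor \lnot r)) \lor \lnot s   [De Morgan]
≡ (r \land \lnot q \land \lnot q \land \lnot t) \lor (r \land \lnot q \land \lnot q \land \lnot r) \lor (r \land \lnot p \land \lnot t) \lor (r \land \lnot p \land \lnot r) \lor \lnot s   [distribute \land over \lor]
≡ (r \land \lnot q \land \lnot t) \lor (r \land \lnot p \land \lnot t) \lor \lnot s   [simplify]

(r \land \lnot q \land \lnot t) \lor (r \land \lnot p \land \lnot t) \lor \lnot s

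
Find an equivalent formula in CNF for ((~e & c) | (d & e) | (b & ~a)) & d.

(c | e | b) & (c | e | ~a) & d

((~e & c) | (d & e) | (b & ~a)) & d
⇔ (~e | d | b) & (~e | d | ~a) & (~e | e | b) & (~e | e | ~a) & (c | d | b) & (c | d | ~a) & (c | e | b) & (c | e | ~a) & d
⇔ (c | e | b) & (c | e | ~a) & d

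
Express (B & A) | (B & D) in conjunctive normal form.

B & (A | D)

(B & A) | (B & D)
≡ (B | B) & (B | D) & (A | B) & (A | D)
≡ B & (A | D)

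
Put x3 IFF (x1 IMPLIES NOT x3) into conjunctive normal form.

(NOT x3 OR NOT x1) AND x3

x3 IFF (x1 IMPLIES NOT x3)
≡ (x3 IMPLIES (x1 IMPLIES NOT x3)) AND ((x1 IMPLIES NOT x3) IMPLIES x3)   — eliminate IFF
≡ (NOT x3 OR (x1 IMPLIES NOT x3)) AND ((x1 IMPLIES NOT x3) IMPLIES x3)   — eliminate IMPLIES
≡ (NOT x3 OR NOT x1 OR NOT x3) AND ((x1 IMPLIES NOT x3) IMPLIES x3)   — eliminate IMPLIES
≡ (NOT x3 OR NOT x1 OR NOT x3) AND (NOT (x1 IMPLIES NOT x3) OR x3)   — eliminate IMPLIES
≡ (NOT x3 OR NOT x1 OR NOT x3) AND (NOT (NOT x1 OR NOT x3) OR x3)   — eliminate IMPLIES
≡ (NOT x3 OR NOT x1 OR NOT x3) AND ((NOT NOT x1 AND NOT NOT x3) OR x3)   — De Morgan
≡ (NOT x3 OR NOT x1 OR NOT x3) AND ((x1 AND NOT NOT x3) OR x3)   — double negation
≡ (NOT x3 OR NOT x1 OR NOT x3) AND ((x1 AND x3) OR x3)   — double negation
≡ (NOT x3 OR NOT x1 OR NOT x3) AND (x1 OR x3) AND (x3 OR x3)   — distribute OR over AND
≡ (NOT x3 OR NOT x1) AND x3   — simplify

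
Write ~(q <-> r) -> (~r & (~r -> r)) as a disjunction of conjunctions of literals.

~(q <-> r) -> (~r & (~r -> r))
≡ ~~(q <-> r) | (~r & (~r -> r))   — eliminate ->
≡ ~~((q -> r) & (r -> q)) | (~r & (~r -> r))   — eliminate <->
≡ ~~((~q | r) & (r -> q)) | (~r & (~r -> r))   — eliminate ->
≡ ~~((~q | r) & (~r | q)) | (~r & (~r -> r))   — eliminate ->
≡ ~~((~q | r) & (~r | q)) | (~r & (~~r | r))   — eliminate ->
≡ ((~q | r) & (~r | q)) | (~r & (~~r | r))   — double negation
≡ ((~q | r) & (~r | q)) | (~r & (r | r))   — double negation
≡ (~q & ~r) | (~q & q) | (r & ~r) | (r & q) | (~r & r) | (~r & r)   — distribute & over |
≡ (~q & ~r) | (r & q)   — simplify

(~q & ~r) | (r & q)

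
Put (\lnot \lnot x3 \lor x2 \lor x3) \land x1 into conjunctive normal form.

(x3 \lor x2) \land x1

(\lnot \lnot x3 \lor x2 \lor x3) \land x1
= (x3 \lor x2 \lor x3) \land x1   — double negation
= (x3 \lor x2) \land x1   — simplify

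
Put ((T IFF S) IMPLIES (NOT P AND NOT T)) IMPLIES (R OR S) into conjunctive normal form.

(NOT T OR S OR R) AND (P OR T OR R OR S)

((T IFF S) IMPLIES (NOT P AND NOT T)) IMPLIES (R OR S)
⇔ NOT ((T IFF S) IMPLIES (NOT P AND NOT T)) OR R OR S   — eliminate IMPLIES
⇔ NOT (NOT (T IFF S) OR (NOT P AND NOT T)) OR R OR S   — eliminate IMPLIES
⇔ NOT (NOT ((T IMPLIES S) AND (S IMPLIES T)) OR (NOT P AND NOT T)) OR R OR S   — eliminate IFF
⇔ NOT (NOT ((NOT T OR S) AND (S IMPLIES T)) OR (NOT P AND NOT T)) OR R OR S   — eliminate IMPLIES
⇔ NOT (NOT ((NOT T OR S) AND (NOT S OR T)) OR (NOT P AND NOT T)) OR R OR S   — eliminate IMPLIES
⇔ (NOT NOT ((NOT T OR S) AND (NOT S OR T)) AND NOT (NOT P AND NOT T)) OR R OR S   — De Morgan
⇔ ((NOT T OR S) AND (NOT S OR T) AND NOT (NOT P AND NOT T)) OR R OR S   — double negation
⇔ ((NOT T OR S) AND (NOT S OR T) AND (NOT NOT P OR NOT NOT T)) OR R OR S   — De Morgan
⇔ ((NOT T OR S) AND (NOT S OR T) AND (P OR NOT NOT T)) OR R OR S   — double negation
⇔ ((NOT T OR S) AND (NOT S OR T) AND (P OR T)) OR R OR S   — double negation
⇔ (NOT T OR S OR R OR S) AND (NOT S OR T OR R OR S) AND (P OR T OR R OR S)   — distribute OR over AND
⇔ (NOT T OR S OR R) AND (P OR T OR R OR S)   — simplify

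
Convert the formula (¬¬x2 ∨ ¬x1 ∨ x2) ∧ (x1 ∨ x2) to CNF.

(¬¬x2 ∨ ¬x1 ∨ x2) ∧ (x1 ∨ x2)
≡ (x2 ∨ ¬x1 ∨ x2) ∧ (x1 ∨ x2)   [double negation]
≡ (x2 ∨ ¬x1) ∧ (x1 ∨ x2)   [simplify]

(x2 ∨ ¬x1) ∧ (x1 ∨ x2)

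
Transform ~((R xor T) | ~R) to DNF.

T & R

~((R xor T) | ~R)
= ~((R & ~T) | (~R & T) | ~R)   [expand xor]
= ~(R & ~T) & ~(~R & T) & ~~R   [De Morgan]
= (~R | ~~T) & ~(~R & T) & ~~R   [De Morgan]
= (~R | T) & ~(~R & T) & ~~R   [double negation]
= (~R | T) & (~~R | ~T) & ~~R   [De Morgan]
= (~R | T) & (R | ~T) & ~~R   [double negation]
= (~R | T) & (R | ~T) & R   [double negation]
= (~R & R & R) | (~R & ~T & R) | (T & R & R) | (T & ~T & R)   [distribute & over |]
= T & R   [simplify]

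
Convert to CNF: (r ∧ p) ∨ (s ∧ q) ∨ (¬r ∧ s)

(r ∧ p) ∨ (s ∧ q) ∨ (¬r ∧ s)
≡ (r ∨ s ∨ ¬r) ∧ (r ∨ s ∨ s) ∧ (r ∨ q ∨ ¬r) ∧ (r ∨ q ∨ s) ∧ (p ∨ s ∨ ¬r) ∧ (p ∨ s ∨ s) ∧ (p ∨ q ∨ ¬r) ∧ (p ∨ q ∨ s)   [distribute ∨ over ∧]
≡ (r ∨ s) ∧ (p ∨ s) ∧ (p ∨ q ∨ ¬r)   [simplify]

(r ∨ s) ∧ (p ∨ s) ∧ (p ∨ q ∨ ¬r)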